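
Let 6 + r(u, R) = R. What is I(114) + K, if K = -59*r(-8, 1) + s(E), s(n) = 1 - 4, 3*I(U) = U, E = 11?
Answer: 330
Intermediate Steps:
I(U) = U/3
s(n) = -3
r(u, R) = -6 + R
K = 292 (K = -59*(-6 + 1) - 3 = -59*(-5) - 3 = 295 - 3 = 292)
I(114) + K = (⅓)*114 + 292 = 38 + 292 = 330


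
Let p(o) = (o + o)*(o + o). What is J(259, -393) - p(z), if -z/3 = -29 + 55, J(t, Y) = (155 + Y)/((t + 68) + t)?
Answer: -7130567/293 ≈ -24336.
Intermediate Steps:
J(t, Y) = (155 + Y)/(68 + 2*t) (J(t, Y) = (155 + Y)/((68 + t) + t) = (155 + Y)/(68 + 2*t))
z = -78 (z = -3*(-29 + 55) = -3*26 = -78)
p(o) = 4*o² (p(o) = (2*o)*(2*o) = 4*o²)
J(259, -393) - p(z) = (155 - 393)/(2*(34 + 259)) - 4*(-78)² = (½)*(-238)/293 - 4*6084 = (½)*(1/293)*(-238) - 1*24336 = -119/293 - 24336 = -7130567/293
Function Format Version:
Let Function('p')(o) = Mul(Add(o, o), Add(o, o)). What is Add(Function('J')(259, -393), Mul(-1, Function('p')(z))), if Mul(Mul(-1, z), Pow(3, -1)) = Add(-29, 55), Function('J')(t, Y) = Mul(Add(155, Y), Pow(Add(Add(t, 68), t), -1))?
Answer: Rational(-7130567, 293) ≈ -24336.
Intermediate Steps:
Function('J')(t, Y) = Mul(Pow(Add(68, Mul(2, t)), -1), Add(155, Y)) (Function('J')(t, Y) = Mul(Add(155, Y), Pow(Add(Add(68, t), t), -1)) = Mul(Add(155, Y), Pow(Add(68, Mul(2, t)), -1)) = Mul(Pow(Add(68, Mul(2, t)), -1), Add(155, Y)))
z = -78 (z = Mul(-3, Add(-29, 55)) = Mul(-3, 26) = -78)
Function('p')(o) = Mul(4, Pow(o, 2)) (Function('p')(o) = Mul(Mul(2, o), Mul(2, o)) = Mul(4, Pow(o, 2)))
Add(Function('J')(259, -393), Mul(-1, Function('p')(z))) = Add(Mul(Rational(1, 2), Pow(Add(34, 259), -1), Add(155, -393)), Mul(-1, Mul(4, Pow(-78, 2)))) = Add(Mul(Rational(1, 2), Pow(293, -1), -238), Mul(-1, Mul(4, 6084))) = Add(Mul(Rational(1, 2), Rational(1, 293), -238), Mul(-1, 24336)) = Add(Rational(-119, 293), -24336) = Rational(-7130567, 293)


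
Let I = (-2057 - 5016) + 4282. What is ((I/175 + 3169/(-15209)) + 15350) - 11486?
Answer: 10241322906/2661575 ≈ 3847.8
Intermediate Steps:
I = -2791 (I = -7073 + 4282 = -2791)
((I/175 + 3169/(-15209)) + 15350) - 11486 = ((-2791/175 + 3169/(-15209)) + 15350) - 11486 = ((-2791*1/175 + 3169*(-1/15209)) + 15350) - 11486 = ((-2791/175 - 3169/15209) + 15350) - 11486 = (-43002894/2661575 + 15350) - 11486 = 40812173356/2661575 - 11486 = 10241322906/2661575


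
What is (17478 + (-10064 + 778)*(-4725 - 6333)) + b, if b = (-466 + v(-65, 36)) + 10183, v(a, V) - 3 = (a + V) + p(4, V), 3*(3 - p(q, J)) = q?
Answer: 308135276/3 ≈ 1.0271e+8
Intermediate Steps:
p(q, J) = 3 - q/3
v(a, V) = 14/3 + V + a (v(a, V) = 3 + ((a + V) + (3 - ⅓*4)) = 3 + ((V + a) + (3 - 4/3)) = 3 + ((V + a) + 5/3) = 3 + (5/3 + V + a) = 14/3 + V + a)
b = 29078/3 (b = (-466 + (14/3 + 36 - 65)) + 10183 = (-466 - 73/3) + 10183 = -1471/3 + 10183 = 29078/3 ≈ 9692.7)
(17478 + (-10064 + 778)*(-4725 - 6333)) + b = (17478 + (-10064 + 778)*(-4725 - 6333)) + 29078/3 = (17478 - 9286*(-11058)) + 29078/3 = (17478 + 102684588) + 29078/3 = 102702066 + 29078/3 = 308135276/3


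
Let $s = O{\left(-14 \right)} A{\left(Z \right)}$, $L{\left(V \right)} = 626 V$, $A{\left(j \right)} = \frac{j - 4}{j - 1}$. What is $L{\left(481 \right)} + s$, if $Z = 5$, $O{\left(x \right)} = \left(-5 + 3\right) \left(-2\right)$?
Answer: $301107$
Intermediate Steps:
$O{\left(x \right)} = 4$ ($O{\left(x \right)} = \left(-2\right) \left(-2\right) = 4$)
$A{\left(j \right)} = \frac{-4 + j}{-1 + j}$
$s = 1$ ($s = 4 \frac{-4 + 5}{-1 + 5} = 4 \cdot \frac{1}{4} \cdot 1 = 4 \cdot \frac{1}{4} = 1$)
$L{\left(481 \right)} + s = 626 \cdot 481 + 1 = 301106 + 1 = 301107$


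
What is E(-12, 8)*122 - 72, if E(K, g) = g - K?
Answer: 2368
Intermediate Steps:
E(-12, 8)*122 - 72 = (8 - 1*(-12))*122 - 72 = (8 + 12)*122 - 72 = 20*122 - 72 = 2440 - 72 = 2368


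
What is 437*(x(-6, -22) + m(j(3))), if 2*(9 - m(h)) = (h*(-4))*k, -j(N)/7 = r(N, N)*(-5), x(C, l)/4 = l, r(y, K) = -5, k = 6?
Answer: -952223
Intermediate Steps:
x(C, l) = 4*l
j(N) = -175 (j(N) = -(-35)*(-5) = -7*25 = -175)
m(h) = 9 + 12*h (m(h) = 9 - h*(-4)*6/2 = 9 - (-4*h)*6/2 = 9 - (-12)*h = 9 + 12*h)
437*(x(-6, -22) + m(j(3))) = 437*(4*(-22) + (9 + 12*(-175))) = 437*(-88 + (9 - 2100)) = 437*(-88 - 2091) = 437*(-2179) = -952223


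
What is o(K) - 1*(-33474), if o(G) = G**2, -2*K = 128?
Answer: 37570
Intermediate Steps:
K = -64 (K = -1/2*128 = -64)
o(K) - 1*(-33474) = (-64)**2 - 1*(-33474) = 4096 + 33474 = 37570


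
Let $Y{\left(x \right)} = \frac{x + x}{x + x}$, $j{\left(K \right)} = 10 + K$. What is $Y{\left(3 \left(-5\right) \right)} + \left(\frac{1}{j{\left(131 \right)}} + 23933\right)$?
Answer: $\frac{3374695}{141} \approx 23934.0$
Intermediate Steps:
$Y{\left(x \right)} = 1$ ($Y{\left(x \right)} = \frac{2 x}{2 x} = 2 x \frac{1}{2 x} = 1$)
$Y{\left(3 \left(-5\right) \right)} + \left(\frac{1}{j{\left(131 \right)}} + 23933\right) = 1 + \left(\frac{1}{10 + 131} + 23933\right) = 1 + \left(\frac{1}{141} + 23933\right) = 1 + \frac{3374554}{141} = \frac{3374695}{141}$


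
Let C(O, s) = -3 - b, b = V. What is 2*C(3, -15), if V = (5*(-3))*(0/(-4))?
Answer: -6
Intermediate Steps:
V = 0 (V = -0*(-1)/4 = -15*0 = 0)
b = 0
C(O, s) = -3 (C(O, s) = -3 - 1*0 = -3 + 0 = -3)
2*C(3, -15) = 2*(-3) = -6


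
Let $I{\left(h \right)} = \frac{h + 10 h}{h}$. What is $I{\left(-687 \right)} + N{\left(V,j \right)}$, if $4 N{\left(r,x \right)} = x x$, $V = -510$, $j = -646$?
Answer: $104340$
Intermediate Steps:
$N{\left(r,x \right)} = \frac{x^{2}}{4}$ ($N{\left(r,x \right)} = \frac{x x}{4} = \frac{x^{2}}{4}$)
$I{\left(h \right)} = 11$ ($I{\left(h \right)} = \frac{11 h}{h} = 11$)
$I{\left(-687 \right)} + N{\left(V,j \right)} = 11 + \frac{\left(-646\right)^{2}}{4} = 11 + \frac{1}{4} \cdot 417316 = 11 + 104329 = 104340$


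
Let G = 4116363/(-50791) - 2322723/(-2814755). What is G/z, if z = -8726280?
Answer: 955714992681/103962152018063950 ≈ 9.1929e-6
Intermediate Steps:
G = -11468579912172/142964221205 (G = 4116363*(-1/50791) - 2322723*(-1/2814755) = -4116363/50791 + 2322723/2814755 = -11468579912172/142964221205 ≈ -80.220)
G/z = -11468579912172/142964221205/(-8726280) = -11468579912172/142964221205*(-1/8726280) = 955714992681/103962152018063950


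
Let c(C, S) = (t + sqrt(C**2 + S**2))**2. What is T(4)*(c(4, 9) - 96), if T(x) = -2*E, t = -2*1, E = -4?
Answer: 40 - 32*sqrt(97) ≈ -275.16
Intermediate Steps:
t = -2
T(x) = 8 (T(x) = -2*(-4) = 8)
c(C, S) = (-2 + sqrt(C**2 + S**2))**2
T(4)*(c(4, 9) - 96) = 8*((-2 + sqrt(4**2 + 9**2))**2 - 96) = 8*((-2 + sqrt(16 + 81))**2 - 96) = 8*((-2 + sqrt(97))**2 - 96) = 8*(-96 + (-2 + sqrt(97))**2) = -768 + 8*(-2 + sqrt(97))**2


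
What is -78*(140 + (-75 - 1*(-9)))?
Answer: -5772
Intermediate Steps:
-78*(140 + (-75 - 1*(-9))) = -78*(140 + (-75 + 9)) = -78*(140 - 66) = -78*74 = -5772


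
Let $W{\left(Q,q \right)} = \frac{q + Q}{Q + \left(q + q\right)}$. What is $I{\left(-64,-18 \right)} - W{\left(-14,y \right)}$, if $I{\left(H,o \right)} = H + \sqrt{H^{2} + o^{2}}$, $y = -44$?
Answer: $- \frac{3293}{51} + 2 \sqrt{1105} \approx 1.9145$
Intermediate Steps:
$W{\left(Q,q \right)} = \frac{Q + q}{Q + 2 q}$
$I{\left(-64,-18 \right)} - W{\left(-14,y \right)} = \left(-64 + \sqrt{\left(-64\right)^{2} + \left(-18\right)^{2}}\right) - \frac{-14 - 44}{-14 + 2 \left(-44\right)} = \left(-64 + \sqrt{4096 + 324}\right) - \frac{1}{-14 - 88} \left(-58\right) = \left(-64 + \sqrt{4420}\right) - \frac{1}{-102} \left(-58\right) = \left(-64 + 2 \sqrt{1105}\right) - \left(- \frac{1}{102}\right) \left(-58\right) = \left(-64 + 2 \sqrt{1105}\right) - \frac{29}{51} = - \frac{3293}{51} + 2 \sqrt{1105}$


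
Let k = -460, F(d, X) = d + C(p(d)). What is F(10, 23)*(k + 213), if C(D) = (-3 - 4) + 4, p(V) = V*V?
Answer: -1729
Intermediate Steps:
p(V) = V²
C(D) = -3 (C(D) = -7 + 4 = -3)
F(d, X) = -3 + d (F(d, X) = d - 3 = -3 + d)
F(10, 23)*(k + 213) = (-3 + 10)*(-460 + 213) = 7*(-247) = -1729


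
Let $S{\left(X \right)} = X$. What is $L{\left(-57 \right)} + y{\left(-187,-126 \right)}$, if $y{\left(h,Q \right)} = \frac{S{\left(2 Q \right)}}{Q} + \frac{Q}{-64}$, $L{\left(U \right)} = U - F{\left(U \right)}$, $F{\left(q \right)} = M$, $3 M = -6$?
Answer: $- \frac{1633}{32} \approx -51.031$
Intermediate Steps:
$M = -2$ ($M = \frac{1}{3} \left(-6\right) = -2$)
$F{\left(q \right)} = -2$
$L{\left(U \right)} = 2 + U$ ($L{\left(U \right)} = U - -2 = U + 2 = 2 + U$)
$y{\left(h,Q \right)} = 2 - \frac{Q}{64}$ ($y{\left(h,Q \right)} = \frac{2 Q}{Q} + \frac{Q}{-64} = 2 + Q \left(- \frac{1}{64}\right) = 2 - \frac{Q}{64}$)
$L{\left(-57 \right)} + y{\left(-187,-126 \right)} = \left(2 - 57\right) + \left(2 - - \frac{63}{32}\right) = -55 + \left(2 + \frac{63}{32}\right) = -55 + \frac{127}{32} = - \frac{1633}{32}$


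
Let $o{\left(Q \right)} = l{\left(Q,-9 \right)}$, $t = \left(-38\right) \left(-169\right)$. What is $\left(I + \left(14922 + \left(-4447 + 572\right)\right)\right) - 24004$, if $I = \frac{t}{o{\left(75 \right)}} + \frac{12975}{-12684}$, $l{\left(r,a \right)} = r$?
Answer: $- \frac{4081836859}{317100} \approx -12872.0$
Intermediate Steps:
$t = 6422$
$o{\left(Q \right)} = Q$
$I = \frac{26827841}{317100}$ ($I = \frac{6422}{75} + \frac{12975}{-12684} = 6422 \cdot \frac{1}{75} + 12975 \left(- \frac{1}{12684}\right) = \frac{6422}{75} - \frac{4325}{4228} = \frac{26827841}{317100} \approx 84.604$)
$\left(I + \left(14922 + \left(-4447 + 572\right)\right)\right) - 24004 = \left(\frac{26827841}{317100} + \left(14922 + \left(-4447 + 572\right)\right)\right) - 24004 = \left(\frac{26827841}{317100} + \left(14922 - 3875\right)\right) - 24004 = \left(\frac{26827841}{317100} + 11047\right) - 24004 = \frac{3529831541}{317100} - 24004 = - \frac{4081836859}{317100}$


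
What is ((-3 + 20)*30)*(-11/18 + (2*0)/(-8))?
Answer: -935/3 ≈ -311.67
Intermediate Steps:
((-3 + 20)*30)*(-11/18 + (2*0)/(-8)) = (17*30)*(-11*1/18 + 0*(-1/8)) = 510*(-11/18 + 0) = 510*(-11/18) = -935/3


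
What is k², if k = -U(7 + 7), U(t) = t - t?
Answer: 0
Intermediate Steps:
U(t) = 0
k = 0 (k = -1*0 = 0)
k² = 0² = 0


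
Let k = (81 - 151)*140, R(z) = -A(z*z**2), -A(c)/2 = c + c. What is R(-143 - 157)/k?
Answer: 540000/49 ≈ 11020.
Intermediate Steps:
A(c) = -4*c (A(c) = -2*(c + c) = -4*c)
R(z) = 4*z**3 (R(z) = -(-4)*z*z**2 = -(-4)*z**3 = 4*z**3)
k = -9800 (k = -70*140 = -9800)
R(-143 - 157)/k = (4*(-143 - 157)**3)/(-9800) = (4*(-300)**3)*(-1/9800) = (4*(-27000000))*(-1/9800) = -108000000*(-1/9800) = 540000/49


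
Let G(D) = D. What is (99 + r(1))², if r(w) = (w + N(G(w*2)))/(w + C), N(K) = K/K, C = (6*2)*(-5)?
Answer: 34093921/3481 ≈ 9794.3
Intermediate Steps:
C = -60 (C = 12*(-5) = -60)
N(K) = 1
r(w) = (1 + w)/(-60 + w) (r(w) = (w + 1)/(w - 60) = (1 + w)/(-60 + w))
(99 + r(1))² = (99 + (1 + 1)/(-60 + 1))² = (99 + 2/(-59))² = (99 - 1/59*2)² = (99 - 2/59)² = (5839/59)² = 34093921/3481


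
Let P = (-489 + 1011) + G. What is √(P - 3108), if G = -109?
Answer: 7*I*√55 ≈ 51.913*I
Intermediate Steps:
P = 413 (P = (-489 + 1011) - 109 = 522 - 109 = 413)
√(P - 3108) = √(413 - 3108) = √(-2695) = 7*I*√55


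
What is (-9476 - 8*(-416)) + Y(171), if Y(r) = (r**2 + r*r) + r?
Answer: 52505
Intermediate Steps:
Y(r) = r + 2*r**2 (Y(r) = (r**2 + r**2) + r = 2*r**2 + r = r + 2*r**2)
(-9476 - 8*(-416)) + Y(171) = (-9476 - 8*(-416)) + 171*(1 + 2*171) = (-9476 + 3328) + 171*(1 + 342) = -6148 + 171*343 = -6148 + 58653 = 52505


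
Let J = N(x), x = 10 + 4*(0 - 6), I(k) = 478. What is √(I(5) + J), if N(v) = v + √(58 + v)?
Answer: √(464 + 2*√11) ≈ 21.694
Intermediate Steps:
x = -14 (x = 10 + 4*(-6) = 10 - 24 = -14)
J = -14 + 2*√11 (J = -14 + √(58 - 14) = -14 + √44 = -14 + 2*√11 ≈ -7.3668)
√(I(5) + J) = √(478 + (-14 + 2*√11)) = √(464 + 2*√11)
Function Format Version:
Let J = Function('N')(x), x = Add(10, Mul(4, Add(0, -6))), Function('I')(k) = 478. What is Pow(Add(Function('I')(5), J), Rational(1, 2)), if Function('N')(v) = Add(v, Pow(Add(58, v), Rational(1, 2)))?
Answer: Pow(Add(464, Mul(2, Pow(11, Rational(1, 2)))), Rational(1, 2)) ≈ 21.694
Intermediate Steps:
x = -14 (x = Add(10, Mul(4, -6)) = Add(10, -24) = -14)
J = Add(-14, Mul(2, Pow(11, Rational(1, 2)))) (J = Add(-14, Pow(Add(58, -14), Rational(1, 2))) = Add(-14, Pow(44, Rational(1, 2))) = Add(-14, Mul(2, Pow(11, Rational(1, 2)))) ≈ -7.3668)
Pow(Add(Function('I')(5), J), Rational(1, 2)) = Pow(Add(478, Add(-14, Mul(2, Pow(11, Rational(1, 2))))), Rational(1, 2)) = Pow(Add(464, Mul(2, Pow(11, Rational(1, 2)))), Rational(1, 2))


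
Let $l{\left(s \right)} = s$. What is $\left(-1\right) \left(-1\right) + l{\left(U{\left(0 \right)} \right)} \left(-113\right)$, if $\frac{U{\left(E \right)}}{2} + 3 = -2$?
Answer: $1131$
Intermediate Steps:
$U{\left(E \right)} = -10$ ($U{\left(E \right)} = -6 + 2 \left(-2\right) = -6 - 4 = -10$)
$\left(-1\right) \left(-1\right) + l{\left(U{\left(0 \right)} \right)} \left(-113\right) = \left(-1\right) \left(-1\right) - -1130 = 1 + 1130 = 1131$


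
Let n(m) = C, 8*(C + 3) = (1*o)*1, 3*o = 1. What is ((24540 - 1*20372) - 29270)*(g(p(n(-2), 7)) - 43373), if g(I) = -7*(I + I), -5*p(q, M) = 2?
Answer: 5443042374/5 ≈ 1.0886e+9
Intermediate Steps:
o = ⅓ (o = (⅓)*1 = ⅓ ≈ 0.33333)
C = -71/24 (C = -3 + ((1*(⅓))*1)/8 = -3 + ((⅓)*1)/8 = -3 + (⅛)*(⅓) = -3 + 1/24 = -71/24 ≈ -2.9583)
n(m) = -71/24
p(q, M) = -⅖ (p(q, M) = -⅕*2 = -⅖)
g(I) = -14*I
((24540 - 1*20372) - 29270)*(g(p(n(-2), 7)) - 43373) = ((24540 - 1*20372) - 29270)*(-14*(-⅖) - 43373) = ((24540 - 20372) - 29270)*(28/5 - 43373) = (4168 - 29270)*(-216837/5) = -25102*(-216837/5) = 5443042374/5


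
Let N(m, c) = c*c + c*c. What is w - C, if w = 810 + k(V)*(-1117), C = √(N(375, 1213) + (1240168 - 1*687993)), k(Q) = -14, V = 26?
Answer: 16448 - √3494913 ≈ 14579.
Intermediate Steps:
N(m, c) = 2*c² (N(m, c) = c² + c² = 2*c²)
C = √3494913 (C = √(2*1213² + (1240168 - 1*687993)) = √(2*1471369 + (1240168 - 687993)) = √(2942738 + 552175) = √3494913 ≈ 1869.5)
w = 16448 (w = 810 - 14*(-1117) = 810 + 15638 = 16448)
w - C = 16448 - √3494913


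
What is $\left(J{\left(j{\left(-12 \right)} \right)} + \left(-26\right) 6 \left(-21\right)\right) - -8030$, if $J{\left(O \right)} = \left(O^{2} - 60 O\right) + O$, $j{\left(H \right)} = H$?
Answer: $12158$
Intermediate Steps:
$J{\left(O \right)} = O^{2} - 59 O$
$\left(J{\left(j{\left(-12 \right)} \right)} + \left(-26\right) 6 \left(-21\right)\right) - -8030 = \left(- 12 \left(-59 - 12\right) + \left(-26\right) 6 \left(-21\right)\right) - -8030 = \left(\left(-12\right) \left(-71\right) - -3276\right) + 8030 = \left(852 + 3276\right) + 8030 = 4128 + 8030 = 12158$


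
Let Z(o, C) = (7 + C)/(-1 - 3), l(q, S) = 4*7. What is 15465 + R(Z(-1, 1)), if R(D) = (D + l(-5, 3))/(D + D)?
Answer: 30917/2 ≈ 15459.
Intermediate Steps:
l(q, S) = 28
Z(o, C) = -7/4 - C/4 (Z(o, C) = (7 + C)/(-4) = (7 + C)*(-¼) = -7/4 - C/4)
R(D) = (28 + D)/(2*D) (R(D) = (D + 28)/(D + D) = (28 + D)/((2*D)) = (28 + D)*(1/(2*D)) = (28 + D)/(2*D))
15465 + R(Z(-1, 1)) = 15465 + (28 + (-7/4 - ¼*1))/(2*(-7/4 - ¼*1)) = 15465 + (28 + (-7/4 - ¼))/(2*(-7/4 - ¼)) = 15465 + (½)*(28 - 2)/(-2) = 15465 + (½)*(-½)*26 = 15465 - 13/2 = 30917/2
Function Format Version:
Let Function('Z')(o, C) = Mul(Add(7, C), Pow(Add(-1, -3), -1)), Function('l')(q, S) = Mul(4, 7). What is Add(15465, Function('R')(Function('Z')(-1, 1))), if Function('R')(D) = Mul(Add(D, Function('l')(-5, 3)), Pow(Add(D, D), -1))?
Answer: Rational(30917, 2) ≈ 15459.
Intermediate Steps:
Function('l')(q, S) = 28
Function('Z')(o, C) = Add(Rational(-7, 4), Mul(Rational(-1, 4), C)) (Function('Z')(o, C) = Mul(Add(7, C), Pow(-4, -1)) = Mul(Add(7, C), Rational(-1, 4)) = Add(Rational(-7, 4), Mul(Rational(-1, 4), C)))
Function('R')(D) = Mul(Rational(1, 2), Pow(D, -1), Add(28, D)) (Function('R')(D) = Mul(Add(D, 28), Pow(Add(D, D), -1)) = Mul(Add(28, D), Pow(Mul(2, D), -1)) = Mul(Add(28, D), Mul(Rational(1, 2), Pow(D, -1))) = Mul(Rational(1, 2), Pow(D, -1), Add(28, D)))
Add(15465, Function('R')(Function('Z')(-1, 1))) = Add(15465, Mul(Rational(1, 2), Pow(Add(Rational(-7, 4), Mul(Rational(-1, 4), 1)), -1), Add(28, Add(Rational(-7, 4), Mul(Rational(-1, 4), 1))))) = Add(15465, Mul(Rational(1, 2), Pow(Add(Rational(-7, 4), Rational(-1, 4)), -1), Add(28, Add(Rational(-7, 4), Rational(-1, 4))))) = Add(15465, Mul(Rational(1, 2), Pow(-2, -1), Add(28, -2))) = Add(15465, Mul(Rational(1, 2), Rational(-1, 2), 26)) = Add(15465, Rational(-13, 2)) = Rational(30917, 2)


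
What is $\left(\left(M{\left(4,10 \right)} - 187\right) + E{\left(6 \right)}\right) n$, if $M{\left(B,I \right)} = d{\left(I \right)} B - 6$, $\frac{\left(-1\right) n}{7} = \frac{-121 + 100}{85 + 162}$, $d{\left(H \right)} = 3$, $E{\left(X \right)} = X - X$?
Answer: $- \frac{26607}{247} \approx -107.72$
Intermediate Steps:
$E{\left(X \right)} = 0$
$n = \frac{147}{247}$ ($n = - 7 \frac{-121 + 100}{85 + 162} = - 7 \left(- \frac{21}{247}\right) = - 7 \left(\left(-21\right) \frac{1}{247}\right) = \left(-7\right) \left(- \frac{21}{247}\right) = \frac{147}{247} \approx 0.59514$)
$M{\left(B,I \right)} = -6 + 3 B$ ($M{\left(B,I \right)} = 3 B - 6 = -6 + 3 B$)
$\left(\left(M{\left(4,10 \right)} - 187\right) + E{\left(6 \right)}\right) n = \left(\left(\left(-6 + 3 \cdot 4\right) - 187\right) + 0\right) \frac{147}{247} = \left(\left(\left(-6 + 12\right) - 187\right) + 0\right) \frac{147}{247} = \left(\left(6 - 187\right) + 0\right) \frac{147}{247} = \left(-181 + 0\right) \frac{147}{247} = \left(-181\right) \frac{147}{247} = - \frac{26607}{247}$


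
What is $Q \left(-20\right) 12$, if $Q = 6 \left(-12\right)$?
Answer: $17280$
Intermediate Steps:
$Q = -72$
$Q \left(-20\right) 12 = \left(-72\right) \left(-20\right) 12 = 1440 \cdot 12 = 17280$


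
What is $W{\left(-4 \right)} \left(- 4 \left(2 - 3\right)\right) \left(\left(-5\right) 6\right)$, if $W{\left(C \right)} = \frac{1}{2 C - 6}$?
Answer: $\frac{60}{7} \approx 8.5714$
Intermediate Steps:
$W{\left(C \right)} = \frac{1}{-6 + 2 C}$
$W{\left(-4 \right)} \left(- 4 \left(2 - 3\right)\right) \left(\left(-5\right) 6\right) = \frac{1}{2 \left(-3 - 4\right)} \left(- 4 \left(2 - 3\right)\right) \left(\left(-5\right) 6\right) = \frac{1}{2 \left(-7\right)} \left(\left(-4\right) \left(-1\right)\right) \left(-30\right) = \frac{1}{2} \left(- \frac{1}{7}\right) 4 \left(-30\right) = \left(- \frac{1}{14}\right) 4 \left(-30\right) = \left(- \frac{2}{7}\right) \left(-30\right) = \frac{60}{7}$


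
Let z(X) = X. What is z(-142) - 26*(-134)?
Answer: 3342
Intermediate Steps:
z(-142) - 26*(-134) = -142 - 26*(-134) = -142 + 3484 = 3342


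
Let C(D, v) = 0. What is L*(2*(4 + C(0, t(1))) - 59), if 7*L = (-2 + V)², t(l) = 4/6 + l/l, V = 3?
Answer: -51/7 ≈ -7.2857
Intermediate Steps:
t(l) = 5/3 (t(l) = 4*(⅙) + 1 = ⅔ + 1 = 5/3)
L = ⅐ (L = (-2 + 3)²/7 = (⅐)*1² = (⅐)*1 = ⅐ ≈ 0.14286)
L*(2*(4 + C(0, t(1))) - 59) = (2*(4 + 0) - 59)/7 = (2*4 - 59)/7 = (8 - 59)/7 = (⅐)*(-51) = -51/7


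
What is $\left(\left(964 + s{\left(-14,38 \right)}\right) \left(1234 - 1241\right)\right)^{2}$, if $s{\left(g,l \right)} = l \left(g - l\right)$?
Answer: $50183056$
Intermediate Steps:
$\left(\left(964 + s{\left(-14,38 \right)}\right) \left(1234 - 1241\right)\right)^{2} = \left(\left(964 + 38 \left(-14 - 38\right)\right) \left(1234 - 1241\right)\right)^{2} = \left(\left(964 + 38 \left(-14 - 38\right)\right) \left(-7\right)\right)^{2} = \left(\left(964 + 38 \left(-52\right)\right) \left(-7\right)\right)^{2} = \left(\left(964 - 1976\right) \left(-7\right)\right)^{2} = \left(\left(-1012\right) \left(-7\right)\right)^{2} = 7084^{2} = 50183056$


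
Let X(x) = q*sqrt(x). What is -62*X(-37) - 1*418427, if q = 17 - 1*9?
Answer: -418427 - 496*I*sqrt(37) ≈ -4.1843e+5 - 3017.1*I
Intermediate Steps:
q = 8 (q = 17 - 9 = 8)
X(x) = 8*sqrt(x)
-62*X(-37) - 1*418427 = -496*sqrt(-37) - 1*418427 = -496*I*sqrt(37) - 418427 = -418427 - 496*I*sqrt(37)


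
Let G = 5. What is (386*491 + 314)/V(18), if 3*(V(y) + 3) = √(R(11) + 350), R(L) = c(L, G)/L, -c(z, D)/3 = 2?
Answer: 56382480/2953 + 35310240*√11/2953 ≈ 58752.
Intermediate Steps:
c(z, D) = -6 (c(z, D) = -3*2 = -6)
R(L) = -6/L
V(y) = -3 + 62*√11/33 (V(y) = -3 + √(-6/11 + 350)/3 = -3 + √(3844/11)/3 = -3 + (62*√11/11)/3 = -3 + 62*√11/33)
(386*491 + 314)/V(18) = (386*491 + 314)/(-3 + 62*√11/33) = (189526 + 314)/(-3 + 62*√11/33) = 189840/(-3 + 62*√11/33)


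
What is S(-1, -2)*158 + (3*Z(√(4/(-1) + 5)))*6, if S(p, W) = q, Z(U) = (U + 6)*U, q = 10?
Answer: 1706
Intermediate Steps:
Z(U) = U*(6 + U) (Z(U) = (6 + U)*U = U*(6 + U))
S(p, W) = 10
S(-1, -2)*158 + (3*Z(√(4/(-1) + 5)))*6 = 10*158 + (3*(√(4/(-1) + 5)*(6 + √(4/(-1) + 5))))*6 = 1580 + (3*(√(4*(-1) + 5)*(6 + √(4*(-1) + 5))))*6 = 1580 + (3*(√(-4 + 5)*(6 + √(-4 + 5))))*6 = 1580 + (3*(√1*(6 + √1)))*6 = 1580 + (3*(1*(6 + 1)))*6 = 1580 + (3*(1*7))*6 = 1580 + (3*7)*6 = 1580 + 21*6 = 1580 + 126 = 1706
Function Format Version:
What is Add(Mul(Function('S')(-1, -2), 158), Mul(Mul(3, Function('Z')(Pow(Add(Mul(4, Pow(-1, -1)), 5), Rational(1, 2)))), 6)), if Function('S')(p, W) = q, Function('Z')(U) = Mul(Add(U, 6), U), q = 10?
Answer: 1706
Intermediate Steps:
Function('Z')(U) = Mul(U, Add(6, U)) (Function('Z')(U) = Mul(Add(6, U), U) = Mul(U, Add(6, U)))
Function('S')(p, W) = 10
Add(Mul(Function('S')(-1, -2), 158), Mul(Mul(3, Function('Z')(Pow(Add(Mul(4, Pow(-1, -1)), 5), Rational(1, 2)))), 6)) = Add(Mul(10, 158), Mul(Mul(3, Mul(Pow(Add(Mul(4, Pow(-1, -1)), 5), Rational(1, 2)), Add(6, Pow(Add(Mul(4, Pow(-1, -1)), 5), Rational(1, 2))))), 6)) = Add(1580, Mul(Mul(3, Mul(Pow(Add(Mul(4, -1), 5), Rational(1, 2)), Add(6, Pow(Add(Mul(4, -1), 5), Rational(1, 2))))), 6)) = Add(1580, Mul(Mul(3, Mul(Pow(Add(-4, 5), Rational(1, 2)), Add(6, Pow(Add(-4, 5), Rational(1, 2))))), 6)) = Add(1580, Mul(Mul(3, Mul(Pow(1, Rational(1, 2)), Add(6, Pow(1, Rational(1, 2))))), 6)) = Add(1580, Mul(Mul(3, Mul(1, Add(6, 1))), 6)) = Add(1580, Mul(Mul(3, Mul(1, 7)), 6)) = Add(1580, Mul(Mul(3, 7), 6)) = Add(1580, Mul(21, 6)) = Add(1580, 126) = 1706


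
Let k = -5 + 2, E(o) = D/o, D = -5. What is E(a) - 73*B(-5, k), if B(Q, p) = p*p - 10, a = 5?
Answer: 72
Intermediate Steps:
E(o) = -5/o
k = -3
B(Q, p) = -10 + p² (B(Q, p) = p² - 10 = -10 + p²)
E(a) - 73*B(-5, k) = -5/5 - 73*(-10 + (-3)²) = -5*⅕ - 73*(-10 + 9) = -1 - 73*(-1) = -1 + 73 = 72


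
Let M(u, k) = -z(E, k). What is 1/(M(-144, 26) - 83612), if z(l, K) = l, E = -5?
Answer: -1/83607 ≈ -1.1961e-5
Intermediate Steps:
M(u, k) = 5 (M(u, k) = -1*(-5) = 5)
1/(M(-144, 26) - 83612) = 1/(5 - 83612) = 1/(-83607) = -1/83607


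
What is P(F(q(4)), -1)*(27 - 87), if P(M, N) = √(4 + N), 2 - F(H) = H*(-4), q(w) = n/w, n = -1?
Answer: -60*√3 ≈ -103.92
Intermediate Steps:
q(w) = -1/w
F(H) = 2 + 4*H (F(H) = 2 - H*(-4) = 2 - (-4)*H = 2 + 4*H)
P(F(q(4)), -1)*(27 - 87) = √(4 - 1)*(27 - 87) = √3*(-60) = -60*√3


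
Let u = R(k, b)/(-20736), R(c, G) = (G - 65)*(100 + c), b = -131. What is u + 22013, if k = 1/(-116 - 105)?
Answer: 25220584483/1145664 ≈ 22014.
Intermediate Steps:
k = -1/221 (k = 1/(-221) = -1/221 ≈ -0.0045249)
R(c, G) = (-65 + G)*(100 + c)
u = 1082851/1145664 (u = (-6500 - 65*(-1/221) + 100*(-131) - 131*(-1/221))/(-20736) = (-6500 + 5/17 - 13100 + 131/221)*(-1/20736) = -4331404/221*(-1/20736) = 1082851/1145664 ≈ 0.94517)
u + 22013 = 1082851/1145664 + 22013 = 25220584483/1145664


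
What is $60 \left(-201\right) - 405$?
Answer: $-12465$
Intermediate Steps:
$60 \left(-201\right) - 405 = -12060 - 405 = -12465$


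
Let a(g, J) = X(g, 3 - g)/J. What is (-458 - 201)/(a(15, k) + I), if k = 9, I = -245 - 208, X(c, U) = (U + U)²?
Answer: 659/389 ≈ 1.6941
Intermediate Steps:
X(c, U) = 4*U² (X(c, U) = (2*U)² = 4*U²)
I = -453
a(g, J) = 4*(3 - g)²/J (a(g, J) = (4*(3 - g)²)/J = 4*(3 - g)²/J)
(-458 - 201)/(a(15, k) + I) = (-458 - 201)/(4*(-3 + 15)²/9 - 453) = -659/(4*(⅑)*12² - 453) = -659/(4*(⅑)*144 - 453) = -659/(64 - 453) = -659/(-389) = -659*(-1/389) = 659/389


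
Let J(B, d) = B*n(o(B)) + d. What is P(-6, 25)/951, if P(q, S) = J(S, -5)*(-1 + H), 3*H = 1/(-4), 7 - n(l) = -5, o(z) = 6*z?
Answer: -3835/11412 ≈ -0.33605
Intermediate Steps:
n(l) = 12 (n(l) = 7 - 1*(-5) = 7 + 5 = 12)
J(B, d) = d + 12*B (J(B, d) = B*12 + d = 12*B + d = d + 12*B)
H = -1/12 (H = (1/3)/(-4) = (1/3)*(-1/4) = -1/12 ≈ -0.083333)
P(q, S) = 65/12 - 13*S (P(q, S) = (-5 + 12*S)*(-1 - 1/12) = (-5 + 12*S)*(-13/12) = 65/12 - 13*S)
P(-6, 25)/951 = (65/12 - 13*25)/951 = (65/12 - 325)*(1/951) = -3835/12*1/951 = -3835/11412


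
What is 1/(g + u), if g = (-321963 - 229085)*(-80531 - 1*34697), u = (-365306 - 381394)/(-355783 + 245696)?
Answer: 110087/6990101650414828 ≈ 1.5749e-11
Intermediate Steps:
u = 746700/110087 (u = -746700/(-110087) = -746700*(-1/110087) = 746700/110087 ≈ 6.7828)
g = 63496158944 (g = -551048*(-80531 - 34697) = -551048*(-115228) = 63496158944)
1/(g + u) = 1/(63496158944 + 746700/110087) = 1/(6990101650414828/110087) = 110087/6990101650414828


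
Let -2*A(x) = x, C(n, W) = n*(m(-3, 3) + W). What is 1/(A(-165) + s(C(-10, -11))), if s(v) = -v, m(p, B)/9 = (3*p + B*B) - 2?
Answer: -2/415 ≈ -0.0048193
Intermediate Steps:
m(p, B) = -18 + 9*B**2 + 27*p (m(p, B) = 9*((3*p + B*B) - 2) = 9*((3*p + B**2) - 2) = 9*((B**2 + 3*p) - 2) = 9*(-2 + B**2 + 3*p) = -18 + 9*B**2 + 27*p)
C(n, W) = n*(-18 + W) (C(n, W) = n*((-18 + 9*3**2 + 27*(-3)) + W) = n*((-18 + 9*9 - 81) + W) = n*((-18 + 81 - 81) + W) = n*(-18 + W))
A(x) = -x/2
1/(A(-165) + s(C(-10, -11))) = 1/(-1/2*(-165) - (-10)*(-18 - 11)) = 1/(165/2 - (-10)*(-29)) = 1/(165/2 - 1*290) = 1/(165/2 - 290) = 1/(-415/2) = -2/415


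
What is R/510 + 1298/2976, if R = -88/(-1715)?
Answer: 94629799/216913200 ≈ 0.43626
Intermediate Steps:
R = 88/1715 (R = -88*(-1/1715) = 88/1715 ≈ 0.051312)
R/510 + 1298/2976 = (88/1715)/510 + 1298/2976 = (88/1715)*(1/510) + 1298*(1/2976) = 44/437325 + 649/1488 = 94629799/216913200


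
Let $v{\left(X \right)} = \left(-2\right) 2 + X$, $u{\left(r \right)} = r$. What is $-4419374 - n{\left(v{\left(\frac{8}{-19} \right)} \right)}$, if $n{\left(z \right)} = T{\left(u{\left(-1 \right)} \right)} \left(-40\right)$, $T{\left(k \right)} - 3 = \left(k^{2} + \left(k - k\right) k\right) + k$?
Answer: $-4419254$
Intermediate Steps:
$T{\left(k \right)} = 3 + k + k^{2}$ ($T{\left(k \right)} = 3 + \left(\left(k^{2} + \left(k - k\right) k\right) + k\right) = 3 + \left(\left(k^{2} + 0 k\right) + k\right) = 3 + \left(\left(k^{2} + 0\right) + k\right) = 3 + \left(k^{2} + k\right) = 3 + \left(k + k^{2}\right) = 3 + k + k^{2}$)
$v{\left(X \right)} = -4 + X$
$n{\left(z \right)} = -120$ ($n{\left(z \right)} = \left(3 - 1 + \left(-1\right)^{2}\right) \left(-40\right) = \left(3 - 1 + 1\right) \left(-40\right) = 3 \left(-40\right) = -120$)
$-4419374 - n{\left(v{\left(\frac{8}{-19} \right)} \right)} = -4419374 - -120 = -4419374 + 120 = -4419254$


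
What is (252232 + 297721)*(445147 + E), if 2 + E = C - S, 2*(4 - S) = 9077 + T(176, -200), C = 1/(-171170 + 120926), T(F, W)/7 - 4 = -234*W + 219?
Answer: 16973133136116367/50244 ≈ 3.3781e+11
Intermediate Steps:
T(F, W) = 1561 - 1638*W (T(F, W) = 28 + 7*(-234*W + 219) = 28 + 7*(219 - 234*W) = 28 + (1533 - 1638*W) = 1561 - 1638*W)
C = -1/50244 (C = 1/(-50244) = -1/50244 ≈ -1.9903e-5)
S = -169115 (S = 4 - (9077 + (1561 - 1638*(-200)))/2 = 4 - (9077 + (1561 + 327600))/2 = 4 - (9077 + 329161)/2 = 4 - 1/2*338238 = 4 - 169119 = -169115)
E = 8496913571/50244 (E = -2 + (-1/50244 - 1*(-169115)) = -2 + (-1/50244 + 169115) = -2 + 8497014059/50244 = 8496913571/50244 ≈ 1.6911e+5)
(252232 + 297721)*(445147 + E) = (252232 + 297721)*(445147 + 8496913571/50244) = 549953*(30862879439/50244) = 16973133136116367/50244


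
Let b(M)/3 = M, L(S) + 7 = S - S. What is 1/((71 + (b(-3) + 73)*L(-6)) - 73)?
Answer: -1/450 ≈ -0.0022222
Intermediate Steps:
L(S) = -7 (L(S) = -7 + (S - S) = -7 + 0 = -7)
b(M) = 3*M
1/((71 + (b(-3) + 73)*L(-6)) - 73) = 1/((71 + (3*(-3) + 73)*(-7)) - 73) = 1/((71 + (-9 + 73)*(-7)) - 73) = 1/((71 + 64*(-7)) - 73) = 1/((71 - 448) - 73) = 1/(-377 - 73) = 1/(-450) = -1/450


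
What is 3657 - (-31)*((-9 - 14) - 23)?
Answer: 2231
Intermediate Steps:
3657 - (-31)*((-9 - 14) - 23) = 3657 - (-31)*(-23 - 23) = 3657 - (-31)*(-46) = 3657 - 1*1426 = 3657 - 1426 = 2231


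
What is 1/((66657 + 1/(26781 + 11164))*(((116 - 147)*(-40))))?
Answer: 7589/627266366768 ≈ 1.2099e-8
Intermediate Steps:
1/((66657 + 1/(26781 + 11164))*(((116 - 147)*(-40)))) = 1/((66657 + 1/37945)*((-31*(-40)))) = 1/((66657 + 1/37945)*1240) = (1/1240)/(2529299866/37945) = (37945/2529299866)*(1/1240) = 7589/627266366768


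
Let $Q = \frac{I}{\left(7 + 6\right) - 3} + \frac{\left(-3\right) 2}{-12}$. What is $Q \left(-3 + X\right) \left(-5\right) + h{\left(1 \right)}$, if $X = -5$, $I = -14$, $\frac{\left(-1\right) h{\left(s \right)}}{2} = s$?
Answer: $-38$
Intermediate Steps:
$h{\left(s \right)} = - 2 s$
$Q = - \frac{9}{10}$ ($Q = - \frac{14}{\left(7 + 6\right) - 3} + \frac{\left(-3\right) 2}{-12} = - \frac{14}{13 - 3} - - \frac{1}{2} = - \frac{14}{10} + \frac{1}{2} = \left(-14\right) \frac{1}{10} + \frac{1}{2} = - \frac{7}{5} + \frac{1}{2} = - \frac{9}{10} \approx -0.9$)
$Q \left(-3 + X\right) \left(-5\right) + h{\left(1 \right)} = - \frac{9 \left(-3 - 5\right) \left(-5\right)}{10} - 2 = - \frac{9 \left(\left(-8\right) \left(-5\right)\right)}{10} - 2 = \left(- \frac{9}{10}\right) 40 - 2 = -36 - 2 = -38$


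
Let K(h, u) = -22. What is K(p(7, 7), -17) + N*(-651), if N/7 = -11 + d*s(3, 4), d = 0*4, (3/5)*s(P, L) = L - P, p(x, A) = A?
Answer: 50105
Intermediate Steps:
s(P, L) = -5*P/3 + 5*L/3 (s(P, L) = 5*(L - P)/3 = -5*P/3 + 5*L/3)
d = 0
N = -77 (N = 7*(-11 + 0*(-5/3*3 + (5/3)*4)) = 7*(-11 + 0*(-5 + 20/3)) = 7*(-11 + 0*(5/3)) = 7*(-11 + 0) = 7*(-11) = -77)
K(p(7, 7), -17) + N*(-651) = -22 - 77*(-651) = -22 + 50127 = 50105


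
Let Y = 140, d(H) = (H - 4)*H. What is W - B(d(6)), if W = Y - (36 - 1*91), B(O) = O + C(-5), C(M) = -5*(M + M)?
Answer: 133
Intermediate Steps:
C(M) = -10*M
d(H) = H*(-4 + H) (d(H) = (-4 + H)*H = H*(-4 + H))
B(O) = 50 + O (B(O) = O - 10*(-5) = O + 50 = 50 + O)
W = 195 (W = 140 - (36 - 1*91) = 140 - (36 - 91) = 140 - 1*(-55) = 140 + 55 = 195)
W - B(d(6)) = 195 - (50 + 6*(-4 + 6)) = 195 - (50 + 6*2) = 195 - (50 + 12) = 195 - 1*62 = 195 - 62 = 133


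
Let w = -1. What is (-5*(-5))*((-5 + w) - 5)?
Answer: -275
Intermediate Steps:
(-5*(-5))*((-5 + w) - 5) = (-5*(-5))*((-5 - 1) - 5) = 25*(-6 - 5) = 25*(-11) = -275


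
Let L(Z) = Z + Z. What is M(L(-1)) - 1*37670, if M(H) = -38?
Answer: -37708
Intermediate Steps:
L(Z) = 2*Z
M(L(-1)) - 1*37670 = -38 - 1*37670 = -38 - 37670 = -37708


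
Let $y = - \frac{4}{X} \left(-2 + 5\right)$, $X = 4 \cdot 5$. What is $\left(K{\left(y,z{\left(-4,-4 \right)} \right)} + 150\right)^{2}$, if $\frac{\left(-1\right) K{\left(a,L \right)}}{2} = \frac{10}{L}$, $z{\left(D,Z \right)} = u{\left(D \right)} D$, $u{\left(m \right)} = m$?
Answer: $\frac{354025}{16} \approx 22127.0$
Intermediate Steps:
$X = 20$
$z{\left(D,Z \right)} = D^{2}$ ($z{\left(D,Z \right)} = D D = D^{2}$)
$y = - \frac{3}{5}$ ($y = - \frac{4}{20} \left(-2 + 5\right) = \left(-4\right) \frac{1}{20} \cdot 3 = \left(- \frac{1}{5}\right) 3 = - \frac{3}{5} \approx -0.6$)
$K{\left(a,L \right)} = - \frac{20}{L}$ ($K{\left(a,L \right)} = - 2 \frac{10}{L} = - \frac{20}{L}$)
$\left(K{\left(y,z{\left(-4,-4 \right)} \right)} + 150\right)^{2} = \left(- \frac{20}{\left(-4\right)^{2}} + 150\right)^{2} = \left(- \frac{20}{16} + 150\right)^{2} = \left(\left(-20\right) \frac{1}{16} + 150\right)^{2} = \left(- \frac{5}{4} + 150\right)^{2} = \left(\frac{595}{4}\right)^{2} = \frac{354025}{16}$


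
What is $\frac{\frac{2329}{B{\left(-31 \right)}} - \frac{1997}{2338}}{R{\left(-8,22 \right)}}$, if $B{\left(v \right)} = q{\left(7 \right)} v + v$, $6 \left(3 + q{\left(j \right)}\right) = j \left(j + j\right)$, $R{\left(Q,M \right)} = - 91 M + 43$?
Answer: $\frac{18997607}{6105329286} \approx 0.0031116$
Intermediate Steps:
$R{\left(Q,M \right)} = 43 - 91 M$
$q{\left(j \right)} = -3 + \frac{j^{2}}{3}$ ($q{\left(j \right)} = -3 + \frac{j \left(j + j\right)}{6} = -3 + \frac{j 2 j}{6} = -3 + \frac{2 j^{2}}{6} = -3 + \frac{j^{2}}{3}$)
$B{\left(v \right)} = \frac{43 v}{3}$ ($B{\left(v \right)} = \left(-3 + \frac{7^{2}}{3}\right) v + v = \left(-3 + \frac{1}{3} \cdot 49\right) v + v = \left(-3 + \frac{49}{3}\right) v + v = \frac{40 v}{3} + v = \frac{43 v}{3}$)
$\frac{\frac{2329}{B{\left(-31 \right)}} - \frac{1997}{2338}}{R{\left(-8,22 \right)}} = \frac{\frac{2329}{\frac{43}{3} \left(-31\right)} - \frac{1997}{2338}}{43 - 2002} = \frac{\frac{2329}{- \frac{1333}{3}} - \frac{1997}{2338}}{43 - 2002} = \frac{2329 \left(- \frac{3}{1333}\right) - \frac{1997}{2338}}{-1959} = \left(- \frac{6987}{1333} - \frac{1997}{2338}\right) \left(- \frac{1}{1959}\right) = \left(- \frac{18997607}{3116554}\right) \left(- \frac{1}{1959}\right) = \frac{18997607}{6105329286}$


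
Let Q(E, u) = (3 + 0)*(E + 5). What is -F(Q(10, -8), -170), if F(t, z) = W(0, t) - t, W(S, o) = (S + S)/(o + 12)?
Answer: 45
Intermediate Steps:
Q(E, u) = 15 + 3*E (Q(E, u) = 3*(5 + E) = 15 + 3*E)
W(S, o) = 2*S/(12 + o) (W(S, o) = (2*S)/(12 + o) = 2*S/(12 + o))
F(t, z) = -t (F(t, z) = 2*0/(12 + t) - t = 0 - t = -t)
-F(Q(10, -8), -170) = -(-1)*(15 + 3*10) = -(-1)*(15 + 30) = -(-1)*45 = -1*(-45) = 45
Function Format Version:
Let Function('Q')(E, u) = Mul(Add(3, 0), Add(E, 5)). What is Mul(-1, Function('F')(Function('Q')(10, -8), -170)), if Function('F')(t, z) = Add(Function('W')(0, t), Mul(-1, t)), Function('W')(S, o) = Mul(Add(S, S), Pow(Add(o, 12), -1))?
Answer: 45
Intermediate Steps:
Function('Q')(E, u) = Add(15, Mul(3, E)) (Function('Q')(E, u) = Mul(3, Add(5, E)) = Add(15, Mul(3, E)))
Function('W')(S, o) = Mul(2, S, Pow(Add(12, o), -1)) (Function('W')(S, o) = Mul(Mul(2, S), Pow(Add(12, o), -1)) = Mul(2, S, Pow(Add(12, o), -1)))
Function('F')(t, z) = Mul(-1, t) (Function('F')(t, z) = Add(Mul(2, 0, Pow(Add(12, t), -1)), Mul(-1, t)) = Add(0, Mul(-1, t)) = Mul(-1, t))
Mul(-1, Function('F')(Function('Q')(10, -8), -170)) = Mul(-1, Mul(-1, Add(15, Mul(3, 10)))) = Mul(-1, Mul(-1, Add(15, 30))) = Mul(-1, Mul(-1, 45)) = Mul(-1, -45) = 45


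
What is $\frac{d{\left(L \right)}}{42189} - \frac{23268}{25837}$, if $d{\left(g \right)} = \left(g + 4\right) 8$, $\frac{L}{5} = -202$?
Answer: $- \frac{169941404}{155719599} \approx -1.0913$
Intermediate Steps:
$L = -1010$ ($L = 5 \left(-202\right) = -1010$)
$d{\left(g \right)} = 32 + 8 g$ ($d{\left(g \right)} = \left(4 + g\right) 8 = 32 + 8 g$)
$\frac{d{\left(L \right)}}{42189} - \frac{23268}{25837} = \frac{32 + 8 \left(-1010\right)}{42189} - \frac{23268}{25837} = \left(32 - 8080\right) \frac{1}{42189} - \frac{3324}{3691} = \left(-8048\right) \frac{1}{42189} - \frac{3324}{3691} = - \frac{8048}{42189} - \frac{3324}{3691} = - \frac{169941404}{155719599}$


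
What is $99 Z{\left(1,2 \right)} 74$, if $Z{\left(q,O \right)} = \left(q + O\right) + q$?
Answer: $29304$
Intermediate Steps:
$Z{\left(q,O \right)} = O + 2 q$ ($Z{\left(q,O \right)} = \left(O + q\right) + q = O + 2 q$)
$99 Z{\left(1,2 \right)} 74 = 99 \left(2 + 2 \cdot 1\right) 74 = 99 \left(2 + 2\right) 74 = 99 \cdot 4 \cdot 74 = 396 \cdot 74 = 29304$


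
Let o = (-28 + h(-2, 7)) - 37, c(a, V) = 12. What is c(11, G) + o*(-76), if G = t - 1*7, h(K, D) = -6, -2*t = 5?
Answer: 5408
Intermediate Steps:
t = -5/2 (t = -1/2*5 = -5/2 ≈ -2.5000)
G = -19/2 (G = -5/2 - 1*7 = -5/2 - 7 = -19/2 ≈ -9.5000)
o = -71 (o = (-28 - 6) - 37 = -34 - 37 = -71)
c(11, G) + o*(-76) = 12 - 71*(-76) = 12 + 5396 = 5408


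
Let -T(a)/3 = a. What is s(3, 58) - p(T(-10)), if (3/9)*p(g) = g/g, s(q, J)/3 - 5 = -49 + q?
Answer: -126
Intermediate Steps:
T(a) = -3*a
s(q, J) = -132 + 3*q (s(q, J) = 15 + 3*(-49 + q) = 15 + (-147 + 3*q) = -132 + 3*q)
p(g) = 3 (p(g) = 3*(g/g) = 3*1 = 3)
s(3, 58) - p(T(-10)) = (-132 + 3*3) - 1*3 = (-132 + 9) - 3 = -123 - 3 = -126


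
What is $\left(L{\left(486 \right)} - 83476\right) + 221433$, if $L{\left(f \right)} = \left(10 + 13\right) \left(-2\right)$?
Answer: $137911$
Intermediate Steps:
$L{\left(f \right)} = -46$ ($L{\left(f \right)} = 23 \left(-2\right) = -46$)
$\left(L{\left(486 \right)} - 83476\right) + 221433 = \left(-46 - 83476\right) + 221433 = -83522 + 221433 = 137911$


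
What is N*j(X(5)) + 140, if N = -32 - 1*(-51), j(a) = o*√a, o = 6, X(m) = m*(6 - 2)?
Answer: 140 + 228*√5 ≈ 649.82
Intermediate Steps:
X(m) = 4*m (X(m) = m*4 = 4*m)
j(a) = 6*√a
N = 19 (N = -32 + 51 = 19)
N*j(X(5)) + 140 = 19*(6*√(4*5)) + 140 = 19*(6*√20) + 140 = 19*(6*(2*√5)) + 140 = 19*(12*√5) + 140 = 228*√5 + 140 = 140 + 228*√5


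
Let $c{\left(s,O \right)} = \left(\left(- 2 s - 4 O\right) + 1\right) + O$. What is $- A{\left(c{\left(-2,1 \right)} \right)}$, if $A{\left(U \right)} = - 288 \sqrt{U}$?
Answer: $288 \sqrt{2} \approx 407.29$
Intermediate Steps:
$c{\left(s,O \right)} = 1 - 3 O - 2 s$ ($c{\left(s,O \right)} = \left(\left(- 4 O - 2 s\right) + 1\right) + O = \left(1 - 4 O - 2 s\right) + O = 1 - 3 O - 2 s$)
$- A{\left(c{\left(-2,1 \right)} \right)} = - \left(-288\right) \sqrt{1 - 3 - -4} = - \left(-288\right) \sqrt{1 - 3 + 4} = - \left(-288\right) \sqrt{2} = 288 \sqrt{2}$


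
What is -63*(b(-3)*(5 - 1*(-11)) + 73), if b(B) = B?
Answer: -1575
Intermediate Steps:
-63*(b(-3)*(5 - 1*(-11)) + 73) = -63*(-3*(5 - 1*(-11)) + 73) = -63*(-3*(5 + 11) + 73) = -63*(-3*16 + 73) = -63*(-48 + 73) = -63*25 = -1575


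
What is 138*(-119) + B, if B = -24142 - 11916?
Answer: -52480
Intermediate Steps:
B = -36058
138*(-119) + B = 138*(-119) - 36058 = -16422 - 36058 = -52480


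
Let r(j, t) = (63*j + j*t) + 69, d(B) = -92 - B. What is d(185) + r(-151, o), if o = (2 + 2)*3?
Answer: -11533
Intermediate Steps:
o = 12 (o = 4*3 = 12)
r(j, t) = 69 + 63*j + j*t
d(185) + r(-151, o) = (-92 - 1*185) + (69 + 63*(-151) - 151*12) = (-92 - 185) + (69 - 9513 - 1812) = -277 - 11256 = -11533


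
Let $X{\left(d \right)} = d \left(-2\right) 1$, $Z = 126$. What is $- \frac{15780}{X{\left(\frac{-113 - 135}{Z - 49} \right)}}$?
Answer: $- \frac{303765}{124} \approx -2449.7$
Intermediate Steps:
$X{\left(d \right)} = - 2 d$ ($X{\left(d \right)} = - 2 d 1 = - 2 d$)
$- \frac{15780}{X{\left(\frac{-113 - 135}{Z - 49} \right)}} = - \frac{15780}{\left(-2\right) \frac{-113 - 135}{126 - 49}} = - \frac{15780}{\left(-2\right) \left(- \frac{248}{77}\right)} = - \frac{15780}{\frac{496}{77}} = \left(-15780\right) \frac{77}{496} = - \frac{303765}{124}$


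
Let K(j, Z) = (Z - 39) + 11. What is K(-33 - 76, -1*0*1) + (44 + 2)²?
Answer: 2088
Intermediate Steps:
K(j, Z) = -28 + Z (K(j, Z) = (-39 + Z) + 11 = -28 + Z)
K(-33 - 76, -1*0*1) + (44 + 2)² = (-28 - 1*0*1) + (44 + 2)² = (-28 + 0*1) + 46² = (-28 + 0) + 2116 = -28 + 2116 = 2088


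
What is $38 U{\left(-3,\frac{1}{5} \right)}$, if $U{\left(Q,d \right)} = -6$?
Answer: $-228$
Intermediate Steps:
$38 U{\left(-3,\frac{1}{5} \right)} = 38 \left(-6\right) = -228$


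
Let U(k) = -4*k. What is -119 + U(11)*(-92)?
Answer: 3929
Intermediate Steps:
-119 + U(11)*(-92) = -119 - 4*11*(-92) = -119 - 44*(-92) = -119 + 4048 = 3929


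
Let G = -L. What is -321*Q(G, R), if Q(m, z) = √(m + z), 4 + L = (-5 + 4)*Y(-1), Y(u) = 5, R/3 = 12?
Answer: -963*√5 ≈ -2153.3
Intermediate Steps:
R = 36 (R = 3*12 = 36)
L = -9 (L = -4 + (-5 + 4)*5 = -4 - 1*5 = -4 - 5 = -9)
G = 9 (G = -1*(-9) = 9)
-321*Q(G, R) = -321*√(9 + 36) = -963*√5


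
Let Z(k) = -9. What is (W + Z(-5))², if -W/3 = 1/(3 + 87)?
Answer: 73441/900 ≈ 81.601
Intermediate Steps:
W = -1/30 (W = -3/(3 + 87) = -3/90 = -3*1/90 = -1/30 ≈ -0.033333)
(W + Z(-5))² = (-1/30 - 9)² = (-271/30)² = 73441/900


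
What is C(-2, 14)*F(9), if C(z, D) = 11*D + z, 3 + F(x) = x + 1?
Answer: 1064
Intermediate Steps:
F(x) = -2 + x (F(x) = -3 + (x + 1) = -3 + (1 + x) = -2 + x)
C(z, D) = z + 11*D
C(-2, 14)*F(9) = (-2 + 11*14)*(-2 + 9) = (-2 + 154)*7 = 152*7 = 1064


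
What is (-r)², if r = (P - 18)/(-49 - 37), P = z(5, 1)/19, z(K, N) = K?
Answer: 113569/2669956 ≈ 0.042536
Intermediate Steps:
P = 5/19 ≈ 0.26316
r = 337/1634 (r = (5/19 - 18)/(-49 - 37) = -337/19/(-86) = -337/19*(-1/86) = 337/1634 ≈ 0.20624)
(-r)² = (-1*337/1634)² = (-337/1634)² = 113569/2669956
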